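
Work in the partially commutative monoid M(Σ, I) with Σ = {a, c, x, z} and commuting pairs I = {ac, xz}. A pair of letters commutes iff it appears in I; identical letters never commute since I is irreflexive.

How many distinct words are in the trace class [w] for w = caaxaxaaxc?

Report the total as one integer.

piece 0:c — minimal
piece 1:a — minimal
piece 2:a rests on {1:a}
piece 3:x rests on {0:c, 2:a}
piece 4:a rests on {3:x}
piece 5:x rests on {4:a}
piece 6:a rests on {5:x}
piece 7:a rests on {6:a}
piece 8:x rests on {7:a}
piece 9:c rests on {8:x}
minimal pieces: {0:c, 1:a}
ways to finish when only these pieces remain (= sum over removing one remaining piece with nothing left below it):
  1 left: {9}→1
  2 left: {8,9}→1
  3 left: {7,8,9}→1
  4 left: {6,7,8,9}→1
  5 left: {5,6,7,8,9}→1
  6 left: {4,5,6,7,8,9}→1
  7 left: {3,4,5,6,7,8,9}→1
  8 left: {0,3,4,5,6,7,8,9}→1  {2,3,4,5,6,7,8,9}→1
  placing 0:c first → 1 extensions
  placing 1:a first → 2 extensions
total linear extensions = 3

3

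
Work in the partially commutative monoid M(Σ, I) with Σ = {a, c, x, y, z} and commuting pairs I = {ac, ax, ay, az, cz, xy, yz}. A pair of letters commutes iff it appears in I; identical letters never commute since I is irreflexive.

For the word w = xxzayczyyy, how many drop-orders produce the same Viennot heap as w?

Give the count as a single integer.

#0=x has no predecessor
#1=x depends on [0:x]
#2=z depends on [1:x]
#3=a has no predecessor
#4=y has no predecessor
#5=c depends on [1:x, 4:y]
#6=z depends on [2:z]
#7=y depends on [5:c]
#8=y depends on [7:y]
#9=y depends on [8:y]
sources: [0:x, 3:a, 4:y]
N(rest) = Σ N(rest − s) over sources s of rest; N(one piece) = 1:
  size 1 → [3]=1  [6]=1  [9]=1
  size 2 → [2,6]=1  [3,6]=2  [3,9]=2  [6,9]=2  [8,9]=1
  size 3 → [2,3,6]=3  [2,6,9]=3  [3,6,9]=6  [3,8,9]=3  [6,8,9]=3  [7,8,9]=1
  size 4 → [2,3,6,9]=12  [2,6,8,9]=6  [3,6,8,9]=12  [3,7,8,9]=4  [5,7,8,9]=1  [6,7,8,9]=4
  size 5 → [2,3,6,8,9]=30  [2,6,7,8,9]=10  [3,5,7,8,9]=5  [3,6,7,8,9]=20  [4,5,7,8,9]=1  [5,6,7,8,9]=5
  size 6 → [2,3,6,7,8,9]=60  [2,5,6,7,8,9]=15  [3,4,5,7,8,9]=6  [3,5,6,7,8,9]=30  [4,5,6,7,8,9]=6
  size 7 → [1,2,5,6,7,8,9]=15  [2,3,5,6,7,8,9]=105  [2,4,5,6,7,8,9]=21  [3,4,5,6,7,8,9]=42
  size 8 → [0,1,2,5,6,7,8,9]=15  [1,2,3,5,6,7,8,9]=120  [1,2,4,5,6,7,8,9]=36  [2,3,4,5,6,7,8,9]=168
  first=0(x) contributes 324
  first=3(a) contributes 51
  first=4(y) contributes 135
|[w]| = 510

510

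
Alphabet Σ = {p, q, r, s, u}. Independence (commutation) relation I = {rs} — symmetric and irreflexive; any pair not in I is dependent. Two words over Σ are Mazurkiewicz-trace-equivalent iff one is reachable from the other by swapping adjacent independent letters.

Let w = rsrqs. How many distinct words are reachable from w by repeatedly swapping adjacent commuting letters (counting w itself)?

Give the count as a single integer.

drop 0:r onto floor
drop 1:s onto floor
drop 2:r onto {0:r}
drop 3:q onto {1:s, 2:r}
drop 4:s onto {3:q}
ground layer = {0:r, 1:s}
drop-orders for the pieces not yet dropped (sum over which currently-grounded one goes next):
  1 to go: {4} 1
  2 to go: {3,4} 1
  3 to go: {1,3,4} 1  {2,3,4} 1
  if 0:r drops first: 2 orders
  if 1:s drops first: 1 orders
heap linearizations: 3

3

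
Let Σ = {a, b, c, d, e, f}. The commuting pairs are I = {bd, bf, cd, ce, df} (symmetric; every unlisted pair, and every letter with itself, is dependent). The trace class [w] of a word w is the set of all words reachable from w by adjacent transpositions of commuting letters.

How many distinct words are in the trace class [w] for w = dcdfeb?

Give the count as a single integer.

#0=d has no predecessor
#1=c has no predecessor
#2=d depends on [0:d]
#3=f depends on [1:c]
#4=e depends on [2:d, 3:f]
#5=b depends on [4:e]
sources: [0:d, 1:c]
N(rest) = Σ N(rest − s) over sources s of rest; N(one piece) = 1:
  size 1 → [5]=1
  size 2 → [4,5]=1
  size 3 → [2,4,5]=1  [3,4,5]=1
  size 4 → [0,2,4,5]=1  [1,3,4,5]=1  [2,3,4,5]=2
  first=0(d) contributes 3
  first=1(c) contributes 3
|[w]| = 6

6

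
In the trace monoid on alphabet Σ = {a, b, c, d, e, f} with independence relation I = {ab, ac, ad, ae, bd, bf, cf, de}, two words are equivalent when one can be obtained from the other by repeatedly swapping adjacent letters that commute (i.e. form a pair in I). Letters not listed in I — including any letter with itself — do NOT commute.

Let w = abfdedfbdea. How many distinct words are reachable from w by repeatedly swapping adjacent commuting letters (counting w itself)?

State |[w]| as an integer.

0(a) covers ∅
1(b) covers ∅
2(f) covers 0:a
3(d) covers 2:f
4(e) covers 1:b, 2:f
5(d) covers 3:d
6(f) covers 4:e, 5:d
7(b) covers 4:e
8(d) covers 6:f
9(e) covers 6:f, 7:b
10(a) covers 6:f
floor of heap: 0:a, 1:b
completions by unplaced set U, small U first (add the entries for U minus each lowest piece of U):
  |U|=1: {8}:1  {9}:1  {10}:1
  |U|=2: {7,9}:1  {8,9}:2  {8,10}:2  {9,10}:2
  |U|=3: {7,8,9}:3  {7,9,10}:3  {8,9,10}:6
  |U|=4: {6,8,9,10}:6  {7,8,9,10}:12
  |U|=5: {5,6,8,9,10}:6  {6,7,8,9,10}:18
  |U|=6: {3,5,6,8,9,10}:6  {4,6,7,8,9,10}:18  {5,6,7,8,9,10}:24
  |U|=7: {1,4,6,7,8,9,10}:18  {3,5,6,7,8,9,10}:30  {4,5,6,7,8,9,10}:42
  |U|=8: {1,4,5,6,7,8,9,10}:60  {3,4,5,6,7,8,9,10}:72
  |U|=9: {1,3,4,5,6,7,8,9,10}:132  {2,3,4,5,6,7,8,9,10}:72
  start at 0(a): 204
  start at 1(b): 72
sum over floor = 276

276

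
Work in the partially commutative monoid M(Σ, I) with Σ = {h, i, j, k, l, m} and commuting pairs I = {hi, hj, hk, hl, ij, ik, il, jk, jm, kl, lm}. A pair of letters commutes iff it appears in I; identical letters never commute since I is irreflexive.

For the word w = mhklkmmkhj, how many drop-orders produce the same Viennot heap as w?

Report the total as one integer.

270

piece 0:m — minimal
piece 1:h rests on {0:m}
piece 2:k rests on {0:m}
piece 3:l — minimal
piece 4:k rests on {2:k}
piece 5:m rests on {1:h, 4:k}
piece 6:m rests on {5:m}
piece 7:k rests on {6:m}
piece 8:h rests on {6:m}
piece 9:j rests on {3:l}
minimal pieces: {0:m, 3:l}
ways to finish when only these pieces remain (= sum over removing one remaining piece with nothing left below it):
  1 left: {7}→1  {8}→1  {9}→1
  2 left: {3,9}→1  {7,8}→2  {7,9}→2  {8,9}→2
  3 left: {3,7,9}→3  {3,8,9}→3  {6,7,8}→2  {7,8,9}→6
  4 left: {3,7,8,9}→12  {5,6,7,8}→2  {6,7,8,9}→8
  5 left: {1,5,6,7,8}→2  {3,6,7,8,9}→20  {4,5,6,7,8}→2  {5,6,7,8,9}→10
  6 left: {1,4,5,6,7,8}→4  {1,5,6,7,8,9}→12  {2,4,5,6,7,8}→2  {3,5,6,7,8,9}→30  {4,5,6,7,8,9}→12
  7 left: {1,2,4,5,6,7,8}→6  {1,3,5,6,7,8,9}→42  {1,4,5,6,7,8,9}→28  {2,4,5,6,7,8,9}→14  {3,4,5,6,7,8,9}→42
  8 left: {0,1,2,4,5,6,7,8}→6  {1,2,4,5,6,7,8,9}→48  {1,3,4,5,6,7,8,9}→112  {2,3,4,5,6,7,8,9}→56
  placing 0:m first → 216 extensions
  placing 3:l first → 54 extensions
total linear extensions = 270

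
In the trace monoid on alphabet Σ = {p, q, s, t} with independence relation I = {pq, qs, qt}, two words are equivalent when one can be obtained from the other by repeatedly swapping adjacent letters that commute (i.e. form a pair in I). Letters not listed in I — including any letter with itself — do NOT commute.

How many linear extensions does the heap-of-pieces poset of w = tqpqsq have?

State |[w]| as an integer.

20

drop 0:t onto floor
drop 1:q onto floor
drop 2:p onto {0:t}
drop 3:q onto {1:q}
drop 4:s onto {2:p}
drop 5:q onto {3:q}
ground layer = {0:t, 1:q}
drop-orders for the pieces not yet dropped (sum over which currently-grounded one goes next):
  1 to go: {4} 1  {5} 1
  2 to go: {2,4} 1  {3,5} 1  {4,5} 2
  3 to go: {0,2,4} 1  {1,3,5} 1  {2,4,5} 3  {3,4,5} 3
  4 to go: {0,2,4,5} 4  {1,3,4,5} 4  {2,3,4,5} 6
  if 0:t drops first: 10 orders
  if 1:q drops first: 10 orders
heap linearizations: 20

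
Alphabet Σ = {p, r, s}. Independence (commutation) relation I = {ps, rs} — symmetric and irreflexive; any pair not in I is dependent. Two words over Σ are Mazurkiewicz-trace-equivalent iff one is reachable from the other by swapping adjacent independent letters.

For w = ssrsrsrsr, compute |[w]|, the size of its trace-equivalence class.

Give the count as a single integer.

126

drop 0:s onto floor
drop 1:s onto {0:s}
drop 2:r onto floor
drop 3:s onto {1:s}
drop 4:r onto {2:r}
drop 5:s onto {3:s}
drop 6:r onto {4:r}
drop 7:s onto {5:s}
drop 8:r onto {6:r}
ground layer = {0:s, 2:r}
drop-orders for the pieces not yet dropped (sum over which currently-grounded one goes next):
  1 to go: {7} 1  {8} 1
  2 to go: {5,7} 1  {6,8} 1  {7,8} 2
  3 to go: {3,5,7} 1  {4,6,8} 1  {5,7,8} 3  {6,7,8} 3
  4 to go: {1,3,5,7} 1  {2,4,6,8} 1  {3,5,7,8} 4  {4,6,7,8} 4  {5,6,7,8} 6
  5 to go: {0,1,3,5,7} 1  {1,3,5,7,8} 5  {2,4,6,7,8} 5  {3,5,6,7,8} 10  {4,5,6,7,8} 10
  6 to go: {0,1,3,5,7,8} 6  {1,3,5,6,7,8} 15  {2,4,5,6,7,8} 15  {3,4,5,6,7,8} 20
  7 to go: {0,1,3,5,6,7,8} 21  {1,3,4,5,6,7,8} 35  {2,3,4,5,6,7,8} 35
  if 0:s drops first: 70 orders
  if 2:r drops first: 56 orders
heap linearizations: 126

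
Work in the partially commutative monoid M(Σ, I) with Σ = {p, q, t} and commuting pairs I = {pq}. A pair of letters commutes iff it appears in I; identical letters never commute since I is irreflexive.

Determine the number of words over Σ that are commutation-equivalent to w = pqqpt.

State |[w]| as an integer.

6

piece 0:p — minimal
piece 1:q — minimal
piece 2:q rests on {1:q}
piece 3:p rests on {0:p}
piece 4:t rests on {2:q, 3:p}
minimal pieces: {0:p, 1:q}
ways to finish when only these pieces remain (= sum over removing one remaining piece with nothing left below it):
  1 left: {4}→1
  2 left: {2,4}→1  {3,4}→1
  3 left: {0,3,4}→1  {1,2,4}→1  {2,3,4}→2
  placing 0:p first → 3 extensions
  placing 1:q first → 3 extensions
total linear extensions = 6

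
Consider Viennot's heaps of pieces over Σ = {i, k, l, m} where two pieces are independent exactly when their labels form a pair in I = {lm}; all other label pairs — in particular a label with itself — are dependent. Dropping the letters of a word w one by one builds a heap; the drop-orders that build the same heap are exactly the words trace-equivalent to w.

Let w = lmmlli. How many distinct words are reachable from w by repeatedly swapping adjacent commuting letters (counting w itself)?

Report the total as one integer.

#0=l has no predecessor
#1=m has no predecessor
#2=m depends on [1:m]
#3=l depends on [0:l]
#4=l depends on [3:l]
#5=i depends on [2:m, 4:l]
sources: [0:l, 1:m]
N(rest) = Σ N(rest − s) over sources s of rest; N(one piece) = 1:
  size 1 → [5]=1
  size 2 → [2,5]=1  [4,5]=1
  size 3 → [1,2,5]=1  [2,4,5]=2  [3,4,5]=1
  size 4 → [0,3,4,5]=1  [1,2,4,5]=3  [2,3,4,5]=3
  first=0(l) contributes 6
  first=1(m) contributes 4
|[w]| = 10

10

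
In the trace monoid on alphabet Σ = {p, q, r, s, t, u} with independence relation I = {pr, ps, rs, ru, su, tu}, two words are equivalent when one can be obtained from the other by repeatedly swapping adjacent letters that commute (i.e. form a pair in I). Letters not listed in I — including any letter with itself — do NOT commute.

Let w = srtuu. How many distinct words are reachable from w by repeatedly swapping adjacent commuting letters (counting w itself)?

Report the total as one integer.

piece 0:s — minimal
piece 1:r — minimal
piece 2:t rests on {0:s, 1:r}
piece 3:u — minimal
piece 4:u rests on {3:u}
minimal pieces: {0:s, 1:r, 3:u}
ways to finish when only these pieces remain (= sum over removing one remaining piece with nothing left below it):
  1 left: {2}→1  {4}→1
  2 left: {0,2}→1  {1,2}→1  {2,4}→2  {3,4}→1
  3 left: {0,1,2}→2  {0,2,4}→3  {1,2,4}→3  {2,3,4}→3
  placing 0:s first → 6 extensions
  placing 1:r first → 6 extensions
  placing 3:u first → 8 extensions
total linear extensions = 20

20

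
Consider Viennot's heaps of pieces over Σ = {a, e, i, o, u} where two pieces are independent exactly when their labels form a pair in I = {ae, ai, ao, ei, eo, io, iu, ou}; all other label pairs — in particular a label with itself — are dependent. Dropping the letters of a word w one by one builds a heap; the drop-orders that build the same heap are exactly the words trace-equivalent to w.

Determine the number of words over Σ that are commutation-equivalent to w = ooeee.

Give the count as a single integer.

10

0(o) covers ∅
1(o) covers 0:o
2(e) covers ∅
3(e) covers 2:e
4(e) covers 3:e
floor of heap: 0:o, 2:e
completions by unplaced set U, small U first (add the entries for U minus each lowest piece of U):
  |U|=1: {1}:1  {4}:1
  |U|=2: {0,1}:1  {1,4}:2  {3,4}:1
  |U|=3: {0,1,4}:3  {1,3,4}:3  {2,3,4}:1
  start at 0(o): 4
  start at 2(e): 6
sum over floor = 10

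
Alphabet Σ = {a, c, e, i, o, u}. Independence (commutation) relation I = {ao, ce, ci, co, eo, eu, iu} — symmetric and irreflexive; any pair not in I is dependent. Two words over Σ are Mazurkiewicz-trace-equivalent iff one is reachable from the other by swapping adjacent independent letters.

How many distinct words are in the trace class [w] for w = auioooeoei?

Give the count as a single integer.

#0=a has no predecessor
#1=u depends on [0:a]
#2=i depends on [0:a]
#3=o depends on [1:u, 2:i]
#4=o depends on [3:o]
#5=o depends on [4:o]
#6=e depends on [2:i]
#7=o depends on [5:o]
#8=e depends on [6:e]
#9=i depends on [7:o, 8:e]
sources: [0:a]
N(rest) = Σ N(rest − s) over sources s of rest; N(one piece) = 1:
  size 1 → [9]=1
  size 2 → [7,9]=1  [8,9]=1
  size 3 → [5,7,9]=1  [6,8,9]=1  [7,8,9]=2
  size 4 → [4,5,7,9]=1  [5,7,8,9]=3  [6,7,8,9]=3
  size 5 → [3,4,5,7,9]=1  [4,5,7,8,9]=4  [5,6,7,8,9]=6
  size 6 → [1,3,4,5,7,9]=1  [3,4,5,7,8,9]=5  [4,5,6,7,8,9]=10
  size 7 → [1,3,4,5,7,8,9]=6  [3,4,5,6,7,8,9]=15
  size 8 → [1,3,4,5,6,7,8,9]=21  [2,3,4,5,6,7,8,9]=15
  first=0(a) contributes 36

36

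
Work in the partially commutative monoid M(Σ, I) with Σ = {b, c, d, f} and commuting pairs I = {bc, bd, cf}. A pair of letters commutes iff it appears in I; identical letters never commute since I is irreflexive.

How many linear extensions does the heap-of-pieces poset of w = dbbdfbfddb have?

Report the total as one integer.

piece 0:d — minimal
piece 1:b — minimal
piece 2:b rests on {1:b}
piece 3:d rests on {0:d}
piece 4:f rests on {2:b, 3:d}
piece 5:b rests on {4:f}
piece 6:f rests on {5:b}
piece 7:d rests on {6:f}
piece 8:d rests on {7:d}
piece 9:b rests on {6:f}
minimal pieces: {0:d, 1:b}
ways to finish when only these pieces remain (= sum over removing one remaining piece with nothing left below it):
  1 left: {8}→1  {9}→1
  2 left: {7,8}→1  {8,9}→2
  3 left: {7,8,9}→3
  4 left: {6,7,8,9}→3
  5 left: {5,6,7,8,9}→3
  6 left: {4,5,6,7,8,9}→3
  7 left: {2,4,5,6,7,8,9}→3  {3,4,5,6,7,8,9}→3
  8 left: {0,3,4,5,6,7,8,9}→3  {1,2,4,5,6,7,8,9}→3  {2,3,4,5,6,7,8,9}→6
  placing 0:d first → 9 extensions
  placing 1:b first → 9 extensions
total linear extensions = 18

18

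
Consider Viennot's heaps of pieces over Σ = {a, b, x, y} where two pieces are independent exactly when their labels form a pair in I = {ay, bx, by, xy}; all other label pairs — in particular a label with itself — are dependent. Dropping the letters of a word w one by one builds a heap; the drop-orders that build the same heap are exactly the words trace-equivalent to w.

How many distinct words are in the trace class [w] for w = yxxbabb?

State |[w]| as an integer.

#0=y has no predecessor
#1=x has no predecessor
#2=x depends on [1:x]
#3=b has no predecessor
#4=a depends on [2:x, 3:b]
#5=b depends on [4:a]
#6=b depends on [5:b]
sources: [0:y, 1:x, 3:b]
N(rest) = Σ N(rest − s) over sources s of rest; N(one piece) = 1:
  size 1 → [0]=1  [6]=1
  size 2 → [0,6]=2  [5,6]=1
  size 3 → [0,5,6]=3  [4,5,6]=1
  size 4 → [0,4,5,6]=4  [2,4,5,6]=1  [3,4,5,6]=1
  size 5 → [0,2,4,5,6]=5  [0,3,4,5,6]=5  [1,2,4,5,6]=1  [2,3,4,5,6]=2
  first=0(y) contributes 3
  first=1(x) contributes 12
  first=3(b) contributes 6
|[w]| = 21

21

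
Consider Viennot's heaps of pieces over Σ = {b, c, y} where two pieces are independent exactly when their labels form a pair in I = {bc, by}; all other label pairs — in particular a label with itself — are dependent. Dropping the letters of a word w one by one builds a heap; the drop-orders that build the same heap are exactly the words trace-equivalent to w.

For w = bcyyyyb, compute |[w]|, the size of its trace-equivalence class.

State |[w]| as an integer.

21

drop 0:b onto floor
drop 1:c onto floor
drop 2:y onto {1:c}
drop 3:y onto {2:y}
drop 4:y onto {3:y}
drop 5:y onto {4:y}
drop 6:b onto {0:b}
ground layer = {0:b, 1:c}
drop-orders for the pieces not yet dropped (sum over which currently-grounded one goes next):
  1 to go: {5} 1  {6} 1
  2 to go: {0,6} 1  {4,5} 1  {5,6} 2
  3 to go: {0,5,6} 3  {3,4,5} 1  {4,5,6} 3
  4 to go: {0,4,5,6} 6  {2,3,4,5} 1  {3,4,5,6} 4
  5 to go: {0,3,4,5,6} 10  {1,2,3,4,5} 1  {2,3,4,5,6} 5
  if 0:b drops first: 6 orders
  if 1:c drops first: 15 orders
heap linearizations: 21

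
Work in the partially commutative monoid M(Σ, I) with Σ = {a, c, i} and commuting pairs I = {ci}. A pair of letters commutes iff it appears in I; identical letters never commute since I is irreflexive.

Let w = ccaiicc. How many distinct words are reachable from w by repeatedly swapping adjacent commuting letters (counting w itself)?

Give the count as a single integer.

0(c) covers ∅
1(c) covers 0:c
2(a) covers 1:c
3(i) covers 2:a
4(i) covers 3:i
5(c) covers 2:a
6(c) covers 5:c
floor of heap: 0:c
completions by unplaced set U, small U first (add the entries for U minus each lowest piece of U):
  |U|=1: {4}:1  {6}:1
  |U|=2: {3,4}:1  {4,6}:2  {5,6}:1
  |U|=3: {3,4,6}:3  {4,5,6}:3
  |U|=4: {3,4,5,6}:6
  |U|=5: {2,3,4,5,6}:6
  start at 0(c): 6

6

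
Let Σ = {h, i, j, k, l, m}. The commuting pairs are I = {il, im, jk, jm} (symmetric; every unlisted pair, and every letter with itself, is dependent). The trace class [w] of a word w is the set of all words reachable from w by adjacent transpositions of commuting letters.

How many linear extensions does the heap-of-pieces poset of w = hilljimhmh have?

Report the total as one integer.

0(h) covers ∅
1(i) covers 0:h
2(l) covers 0:h
3(l) covers 2:l
4(j) covers 1:i, 3:l
5(i) covers 4:j
6(m) covers 3:l
7(h) covers 5:i, 6:m
8(m) covers 7:h
9(h) covers 8:m
floor of heap: 0:h
completions by unplaced set U, small U first (add the entries for U minus each lowest piece of U):
  |U|=1: {9}:1
  |U|=2: {8,9}:1
  |U|=3: {7,8,9}:1
  |U|=4: {5,7,8,9}:1  {6,7,8,9}:1
  |U|=5: {4,5,7,8,9}:1  {5,6,7,8,9}:2
  |U|=6: {1,4,5,7,8,9}:1  {4,5,6,7,8,9}:3
  |U|=7: {1,4,5,6,7,8,9}:4  {3,4,5,6,7,8,9}:3
  |U|=8: {1,3,4,5,6,7,8,9}:7  {2,3,4,5,6,7,8,9}:3
  start at 0(h): 10

10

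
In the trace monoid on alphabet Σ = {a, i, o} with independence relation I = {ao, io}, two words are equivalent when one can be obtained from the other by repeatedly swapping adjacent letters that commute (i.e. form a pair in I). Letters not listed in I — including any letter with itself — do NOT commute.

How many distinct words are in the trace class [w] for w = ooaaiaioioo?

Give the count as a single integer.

462

drop 0:o onto floor
drop 1:o onto {0:o}
drop 2:a onto floor
drop 3:a onto {2:a}
drop 4:i onto {3:a}
drop 5:a onto {4:i}
drop 6:i onto {5:a}
drop 7:o onto {1:o}
drop 8:i onto {6:i}
drop 9:o onto {7:o}
drop 10:o onto {9:o}
ground layer = {0:o, 2:a}
drop-orders for the pieces not yet dropped (sum over which currently-grounded one goes next):
  1 to go: {8} 1  {10} 1
  2 to go: {6,8} 1  {8,10} 2  {9,10} 1
  3 to go: {5,6,8} 1  {6,8,10} 3  {7,9,10} 1  {8,9,10} 3
  4 to go: {1,7,9,10} 1  {4,5,6,8} 1  {5,6,8,10} 4  {6,8,9,10} 6  {7,8,9,10} 4
  5 to go: {0,1,7,9,10} 1  {1,7,8,9,10} 5  {3,4,5,6,8} 1  {4,5,6,8,10} 5  {5,6,8,9,10} 10  {6,7,8,9,10} 10
  6 to go: {0,1,7,8,9,10} 6  {1,6,7,8,9,10} 15  {2,3,4,5,6,8} 1  {3,4,5,6,8,10} 6  {4,5,6,8,9,10} 15  {5,6,7,8,9,10} 20
  7 to go: {0,1,6,7,8,9,10} 21  {1,5,6,7,8,9,10} 35  {2,3,4,5,6,8,10} 7  {3,4,5,6,8,9,10} 21  {4,5,6,7,8,9,10} 35
  8 to go: {0,1,5,6,7,8,9,10} 56  {1,4,5,6,7,8,9,10} 70  {2,3,4,5,6,8,9,10} 28  {3,4,5,6,7,8,9,10} 56
  9 to go: {0,1,4,5,6,7,8,9,10} 126  {1,3,4,5,6,7,8,9,10} 126  {2,3,4,5,6,7,8,9,10} 84
  if 0:o drops first: 210 orders
  if 2:a drops first: 252 orders
heap linearizations: 462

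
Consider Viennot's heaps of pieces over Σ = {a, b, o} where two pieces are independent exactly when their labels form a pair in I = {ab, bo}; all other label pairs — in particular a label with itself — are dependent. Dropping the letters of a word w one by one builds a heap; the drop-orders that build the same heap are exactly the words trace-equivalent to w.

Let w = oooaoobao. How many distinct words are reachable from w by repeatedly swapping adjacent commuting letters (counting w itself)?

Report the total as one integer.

9

0(o) covers ∅
1(o) covers 0:o
2(o) covers 1:o
3(a) covers 2:o
4(o) covers 3:a
5(o) covers 4:o
6(b) covers ∅
7(a) covers 5:o
8(o) covers 7:a
floor of heap: 0:o, 6:b
completions by unplaced set U, small U first (add the entries for U minus each lowest piece of U):
  |U|=1: {6}:1  {8}:1
  |U|=2: {6,8}:2  {7,8}:1
  |U|=3: {5,7,8}:1  {6,7,8}:3
  |U|=4: {4,5,7,8}:1  {5,6,7,8}:4
  |U|=5: {3,4,5,7,8}:1  {4,5,6,7,8}:5
  |U|=6: {2,3,4,5,7,8}:1  {3,4,5,6,7,8}:6
  |U|=7: {1,2,3,4,5,7,8}:1  {2,3,4,5,6,7,8}:7
  start at 0(o): 8
  start at 6(b): 1
sum over floor = 9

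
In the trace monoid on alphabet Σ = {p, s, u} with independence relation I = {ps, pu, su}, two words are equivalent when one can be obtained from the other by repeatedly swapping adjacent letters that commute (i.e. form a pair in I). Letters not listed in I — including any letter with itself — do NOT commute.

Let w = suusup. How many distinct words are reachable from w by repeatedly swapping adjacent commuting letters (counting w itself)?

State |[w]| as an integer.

60

piece 0:s — minimal
piece 1:u — minimal
piece 2:u rests on {1:u}
piece 3:s rests on {0:s}
piece 4:u rests on {2:u}
piece 5:p — minimal
minimal pieces: {0:s, 1:u, 5:p}
ways to finish when only these pieces remain (= sum over removing one remaining piece with nothing left below it):
  1 left: {3}→1  {4}→1  {5}→1
  2 left: {0,3}→1  {2,4}→1  {3,4}→2  {3,5}→2  {4,5}→2
  3 left: {0,3,4}→3  {0,3,5}→3  {1,2,4}→1  {2,3,4}→3  {2,4,5}→3  {3,4,5}→6
  4 left: {0,2,3,4}→6  {0,3,4,5}→12  {1,2,3,4}→4  {1,2,4,5}→4  {2,3,4,5}→12
  placing 0:s first → 20 extensions
  placing 1:u first → 30 extensions
  placing 5:p first → 10 extensions
total linear extensions = 60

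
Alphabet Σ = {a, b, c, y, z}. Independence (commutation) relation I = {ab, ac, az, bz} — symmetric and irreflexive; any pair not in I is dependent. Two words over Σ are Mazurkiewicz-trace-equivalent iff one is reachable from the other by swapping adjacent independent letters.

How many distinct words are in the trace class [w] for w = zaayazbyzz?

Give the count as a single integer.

piece 0:z — minimal
piece 1:a — minimal
piece 2:a rests on {1:a}
piece 3:y rests on {0:z, 2:a}
piece 4:a rests on {3:y}
piece 5:z rests on {3:y}
piece 6:b rests on {3:y}
piece 7:y rests on {4:a, 5:z, 6:b}
piece 8:z rests on {7:y}
piece 9:z rests on {8:z}
minimal pieces: {0:z, 1:a}
ways to finish when only these pieces remain (= sum over removing one remaining piece with nothing left below it):
  1 left: {9}→1
  2 left: {8,9}→1
  3 left: {7,8,9}→1
  4 left: {4,7,8,9}→1  {5,7,8,9}→1  {6,7,8,9}→1
  5 left: {4,5,7,8,9}→2  {4,6,7,8,9}→2  {5,6,7,8,9}→2
  6 left: {4,5,6,7,8,9}→6
  7 left: {3,4,5,6,7,8,9}→6
  8 left: {0,3,4,5,6,7,8,9}→6  {2,3,4,5,6,7,8,9}→6
  placing 0:z first → 6 extensions
  placing 1:a first → 12 extensions
total linear extensions = 18

18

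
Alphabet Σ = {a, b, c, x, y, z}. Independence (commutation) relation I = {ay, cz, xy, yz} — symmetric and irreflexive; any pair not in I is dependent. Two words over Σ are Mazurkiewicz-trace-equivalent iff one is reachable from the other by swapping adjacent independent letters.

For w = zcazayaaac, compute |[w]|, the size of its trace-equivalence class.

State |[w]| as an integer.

drop 0:z onto floor
drop 1:c onto floor
drop 2:a onto {0:z, 1:c}
drop 3:z onto {2:a}
drop 4:a onto {3:z}
drop 5:y onto {1:c}
drop 6:a onto {4:a}
drop 7:a onto {6:a}
drop 8:a onto {7:a}
drop 9:c onto {5:y, 8:a}
ground layer = {0:z, 1:c}
drop-orders for the pieces not yet dropped (sum over which currently-grounded one goes next):
  1 to go: {9} 1
  2 to go: {5,9} 1  {8,9} 1
  3 to go: {5,8,9} 2  {7,8,9} 1
  4 to go: {5,7,8,9} 3  {6,7,8,9} 1
  5 to go: {4,6,7,8,9} 1  {5,6,7,8,9} 4
  6 to go: {3,4,6,7,8,9} 1  {4,5,6,7,8,9} 5
  7 to go: {2,3,4,6,7,8,9} 1  {3,4,5,6,7,8,9} 6
  8 to go: {0,2,3,4,6,7,8,9} 1  {2,3,4,5,6,7,8,9} 7
  if 0:z drops first: 7 orders
  if 1:c drops first: 8 orders
heap linearizations: 15

15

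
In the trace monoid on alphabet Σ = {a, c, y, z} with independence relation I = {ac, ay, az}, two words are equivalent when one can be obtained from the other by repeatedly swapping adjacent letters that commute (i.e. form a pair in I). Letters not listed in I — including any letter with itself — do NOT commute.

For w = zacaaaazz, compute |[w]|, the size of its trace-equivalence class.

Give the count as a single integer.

piece 0:z — minimal
piece 1:a — minimal
piece 2:c rests on {0:z}
piece 3:a rests on {1:a}
piece 4:a rests on {3:a}
piece 5:a rests on {4:a}
piece 6:a rests on {5:a}
piece 7:z rests on {2:c}
piece 8:z rests on {7:z}
minimal pieces: {0:z, 1:a}
ways to finish when only these pieces remain (= sum over removing one remaining piece with nothing left below it):
  1 left: {6}→1  {8}→1
  2 left: {5,6}→1  {6,8}→2  {7,8}→1
  3 left: {2,7,8}→1  {4,5,6}→1  {5,6,8}→3  {6,7,8}→3
  4 left: {0,2,7,8}→1  {2,6,7,8}→4  {3,4,5,6}→1  {4,5,6,8}→4  {5,6,7,8}→6
  5 left: {0,2,6,7,8}→5  {1,3,4,5,6}→1  {2,5,6,7,8}→10  {3,4,5,6,8}→5  {4,5,6,7,8}→10
  6 left: {0,2,5,6,7,8}→15  {1,3,4,5,6,8}→6  {2,4,5,6,7,8}→20  {3,4,5,6,7,8}→15
  7 left: {0,2,4,5,6,7,8}→35  {1,3,4,5,6,7,8}→21  {2,3,4,5,6,7,8}→35
  placing 0:z first → 56 extensions
  placing 1:a first → 70 extensions
total linear extensions = 126

126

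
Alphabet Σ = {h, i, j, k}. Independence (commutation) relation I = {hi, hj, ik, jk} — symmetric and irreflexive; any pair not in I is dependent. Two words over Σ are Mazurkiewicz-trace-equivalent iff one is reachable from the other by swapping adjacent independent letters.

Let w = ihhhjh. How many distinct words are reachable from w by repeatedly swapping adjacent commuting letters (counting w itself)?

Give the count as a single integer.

15

0(i) covers ∅
1(h) covers ∅
2(h) covers 1:h
3(h) covers 2:h
4(j) covers 0:i
5(h) covers 3:h
floor of heap: 0:i, 1:h
completions by unplaced set U, small U first (add the entries for U minus each lowest piece of U):
  |U|=1: {4}:1  {5}:1
  |U|=2: {0,4}:1  {3,5}:1  {4,5}:2
  |U|=3: {0,4,5}:3  {2,3,5}:1  {3,4,5}:3
  |U|=4: {0,3,4,5}:6  {1,2,3,5}:1  {2,3,4,5}:4
  start at 0(i): 5
  start at 1(h): 10
sum over floor = 15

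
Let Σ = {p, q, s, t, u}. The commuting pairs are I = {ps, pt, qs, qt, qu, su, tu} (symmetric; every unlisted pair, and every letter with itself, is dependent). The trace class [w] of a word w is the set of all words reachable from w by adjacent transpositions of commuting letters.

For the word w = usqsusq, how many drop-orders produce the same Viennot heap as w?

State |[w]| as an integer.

#0=u has no predecessor
#1=s has no predecessor
#2=q has no predecessor
#3=s depends on [1:s]
#4=u depends on [0:u]
#5=s depends on [3:s]
#6=q depends on [2:q]
sources: [0:u, 1:s, 2:q]
N(rest) = Σ N(rest − s) over sources s of rest; N(one piece) = 1:
  size 1 → [4]=1  [5]=1  [6]=1
  size 2 → [0,4]=1  [2,6]=1  [3,5]=1  [4,5]=2  [4,6]=2  [5,6]=2
  size 3 → [0,4,5]=3  [0,4,6]=3  [1,3,5]=1  [2,4,6]=3  [2,5,6]=3  [3,4,5]=3  [3,5,6]=3  [4,5,6]=6
  size 4 → [0,2,4,6]=6  [0,3,4,5]=6  [0,4,5,6]=12  [1,3,4,5]=4  [1,3,5,6]=4  [2,3,5,6]=6  [2,4,5,6]=12  [3,4,5,6]=12
  size 5 → [0,1,3,4,5]=10  [0,2,4,5,6]=30  [0,3,4,5,6]=30  [1,2,3,5,6]=10  [1,3,4,5,6]=20  [2,3,4,5,6]=30
  first=0(u) contributes 60
  first=1(s) contributes 90
  first=2(q) contributes 60
|[w]| = 210

210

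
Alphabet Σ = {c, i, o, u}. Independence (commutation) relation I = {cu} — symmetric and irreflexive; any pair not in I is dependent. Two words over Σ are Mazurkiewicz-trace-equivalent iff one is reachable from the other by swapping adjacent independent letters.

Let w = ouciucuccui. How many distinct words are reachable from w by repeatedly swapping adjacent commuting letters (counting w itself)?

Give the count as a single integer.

40

0(o) covers ∅
1(u) covers 0:o
2(c) covers 0:o
3(i) covers 1:u, 2:c
4(u) covers 3:i
5(c) covers 3:i
6(u) covers 4:u
7(c) covers 5:c
8(c) covers 7:c
9(u) covers 6:u
10(i) covers 8:c, 9:u
floor of heap: 0:o
completions by unplaced set U, small U first (add the entries for U minus each lowest piece of U):
  |U|=1: {10}:1
  |U|=2: {8,10}:1  {9,10}:1
  |U|=3: {6,9,10}:1  {7,8,10}:1  {8,9,10}:2
  |U|=4: {4,6,9,10}:1  {5,7,8,10}:1  {6,8,9,10}:3  {7,8,9,10}:3
  |U|=5: {4,6,8,9,10}:4  {5,7,8,9,10}:4  {6,7,8,9,10}:6
  |U|=6: {4,6,7,8,9,10}:10  {5,6,7,8,9,10}:10
  |U|=7: {4,5,6,7,8,9,10}:20
  |U|=8: {3,4,5,6,7,8,9,10}:20
  |U|=9: {1,3,4,5,6,7,8,9,10}:20  {2,3,4,5,6,7,8,9,10}:20
  start at 0(o): 40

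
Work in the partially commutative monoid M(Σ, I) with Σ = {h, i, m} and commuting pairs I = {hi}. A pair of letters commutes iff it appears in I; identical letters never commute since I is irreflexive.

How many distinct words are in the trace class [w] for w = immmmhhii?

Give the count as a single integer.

#0=i has no predecessor
#1=m depends on [0:i]
#2=m depends on [1:m]
#3=m depends on [2:m]
#4=m depends on [3:m]
#5=h depends on [4:m]
#6=h depends on [5:h]
#7=i depends on [4:m]
#8=i depends on [7:i]
sources: [0:i]
N(rest) = Σ N(rest − s) over sources s of rest; N(one piece) = 1:
  size 1 → [6]=1  [8]=1
  size 2 → [5,6]=1  [6,8]=2  [7,8]=1
  size 3 → [5,6,8]=3  [6,7,8]=3
  size 4 → [5,6,7,8]=6
  size 5 → [4,5,6,7,8]=6
  size 6 → [3,4,5,6,7,8]=6
  size 7 → [2,3,4,5,6,7,8]=6
  first=0(i) contributes 6

6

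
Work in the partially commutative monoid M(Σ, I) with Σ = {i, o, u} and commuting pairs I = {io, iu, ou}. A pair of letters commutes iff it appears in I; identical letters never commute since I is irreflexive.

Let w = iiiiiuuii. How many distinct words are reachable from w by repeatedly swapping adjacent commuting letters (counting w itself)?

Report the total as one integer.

piece 0:i — minimal
piece 1:i rests on {0:i}
piece 2:i rests on {1:i}
piece 3:i rests on {2:i}
piece 4:i rests on {3:i}
piece 5:u — minimal
piece 6:u rests on {5:u}
piece 7:i rests on {4:i}
piece 8:i rests on {7:i}
minimal pieces: {0:i, 5:u}
ways to finish when only these pieces remain (= sum over removing one remaining piece with nothing left below it):
  1 left: {6}→1  {8}→1
  2 left: {5,6}→1  {6,8}→2  {7,8}→1
  3 left: {4,7,8}→1  {5,6,8}→3  {6,7,8}→3
  4 left: {3,4,7,8}→1  {4,6,7,8}→4  {5,6,7,8}→6
  5 left: {2,3,4,7,8}→1  {3,4,6,7,8}→5  {4,5,6,7,8}→10
  6 left: {1,2,3,4,7,8}→1  {2,3,4,6,7,8}→6  {3,4,5,6,7,8}→15
  7 left: {0,1,2,3,4,7,8}→1  {1,2,3,4,6,7,8}→7  {2,3,4,5,6,7,8}→21
  placing 0:i first → 28 extensions
  placing 5:u first → 8 extensions
total linear extensions = 36

36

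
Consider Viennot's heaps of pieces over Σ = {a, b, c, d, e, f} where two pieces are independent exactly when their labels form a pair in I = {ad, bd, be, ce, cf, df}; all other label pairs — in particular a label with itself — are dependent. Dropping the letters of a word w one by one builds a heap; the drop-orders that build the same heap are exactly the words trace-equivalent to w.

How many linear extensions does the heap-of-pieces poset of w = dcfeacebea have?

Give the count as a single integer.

drop 0:d onto floor
drop 1:c onto {0:d}
drop 2:f onto floor
drop 3:e onto {0:d, 2:f}
drop 4:a onto {1:c, 3:e}
drop 5:c onto {4:a}
drop 6:e onto {4:a}
drop 7:b onto {5:c}
drop 8:e onto {6:e}
drop 9:a onto {7:b, 8:e}
ground layer = {0:d, 2:f}
drop-orders for the pieces not yet dropped (sum over which currently-grounded one goes next):
  1 to go: {9} 1
  2 to go: {7,9} 1  {8,9} 1
  3 to go: {5,7,9} 1  {6,8,9} 1  {7,8,9} 2
  4 to go: {5,7,8,9} 3  {6,7,8,9} 3
  5 to go: {5,6,7,8,9} 6
  6 to go: {4,5,6,7,8,9} 6
  7 to go: {1,4,5,6,7,8,9} 6  {3,4,5,6,7,8,9} 6
  8 to go: {1,3,4,5,6,7,8,9} 12  {2,3,4,5,6,7,8,9} 6
  if 0:d drops first: 18 orders
  if 2:f drops first: 12 orders
heap linearizations: 30

30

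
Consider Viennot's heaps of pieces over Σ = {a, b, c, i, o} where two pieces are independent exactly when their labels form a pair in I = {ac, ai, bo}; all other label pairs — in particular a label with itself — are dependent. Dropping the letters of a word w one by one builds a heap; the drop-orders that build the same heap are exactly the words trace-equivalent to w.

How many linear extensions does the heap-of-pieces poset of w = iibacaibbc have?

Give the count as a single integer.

6

drop 0:i onto floor
drop 1:i onto {0:i}
drop 2:b onto {1:i}
drop 3:a onto {2:b}
drop 4:c onto {2:b}
drop 5:a onto {3:a}
drop 6:i onto {4:c}
drop 7:b onto {5:a, 6:i}
drop 8:b onto {7:b}
drop 9:c onto {8:b}
ground layer = {0:i}
drop-orders for the pieces not yet dropped (sum over which currently-grounded one goes next):
  1 to go: {9} 1
  2 to go: {8,9} 1
  3 to go: {7,8,9} 1
  4 to go: {5,7,8,9} 1  {6,7,8,9} 1
  5 to go: {3,5,7,8,9} 1  {4,6,7,8,9} 1  {5,6,7,8,9} 2
  6 to go: {3,5,6,7,8,9} 3  {4,5,6,7,8,9} 3
  7 to go: {3,4,5,6,7,8,9} 6
  8 to go: {2,3,4,5,6,7,8,9} 6
  if 0:i drops first: 6 orders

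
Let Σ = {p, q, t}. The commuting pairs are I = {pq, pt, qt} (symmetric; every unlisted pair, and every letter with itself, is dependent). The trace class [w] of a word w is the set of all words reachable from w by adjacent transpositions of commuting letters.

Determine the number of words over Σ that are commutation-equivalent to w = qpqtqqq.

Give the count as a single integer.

piece 0:q — minimal
piece 1:p — minimal
piece 2:q rests on {0:q}
piece 3:t — minimal
piece 4:q rests on {2:q}
piece 5:q rests on {4:q}
piece 6:q rests on {5:q}
minimal pieces: {0:q, 1:p, 3:t}
ways to finish when only these pieces remain (= sum over removing one remaining piece with nothing left below it):
  1 left: {1}→1  {3}→1  {6}→1
  2 left: {1,3}→2  {1,6}→2  {3,6}→2  {5,6}→1
  3 left: {1,3,6}→6  {1,5,6}→3  {3,5,6}→3  {4,5,6}→1
  4 left: {1,3,5,6}→12  {1,4,5,6}→4  {2,4,5,6}→1  {3,4,5,6}→4
  5 left: {0,2,4,5,6}→1  {1,2,4,5,6}→5  {1,3,4,5,6}→20  {2,3,4,5,6}→5
  placing 0:q first → 30 extensions
  placing 1:p first → 6 extensions
  placing 3:t first → 6 extensions
total linear extensions = 42

42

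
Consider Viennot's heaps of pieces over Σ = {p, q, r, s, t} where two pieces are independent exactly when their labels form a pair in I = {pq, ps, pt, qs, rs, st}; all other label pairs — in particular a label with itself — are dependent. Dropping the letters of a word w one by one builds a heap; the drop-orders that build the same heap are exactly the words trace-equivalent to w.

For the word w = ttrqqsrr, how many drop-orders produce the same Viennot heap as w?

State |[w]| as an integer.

drop 0:t onto floor
drop 1:t onto {0:t}
drop 2:r onto {1:t}
drop 3:q onto {2:r}
drop 4:q onto {3:q}
drop 5:s onto floor
drop 6:r onto {4:q}
drop 7:r onto {6:r}
ground layer = {0:t, 5:s}
drop-orders for the pieces not yet dropped (sum over which currently-grounded one goes next):
  1 to go: {5} 1  {7} 1
  2 to go: {5,7} 2  {6,7} 1
  3 to go: {4,6,7} 1  {5,6,7} 3
  4 to go: {3,4,6,7} 1  {4,5,6,7} 4
  5 to go: {2,3,4,6,7} 1  {3,4,5,6,7} 5
  6 to go: {1,2,3,4,6,7} 1  {2,3,4,5,6,7} 6
  if 0:t drops first: 7 orders
  if 5:s drops first: 1 orders
heap linearizations: 8

8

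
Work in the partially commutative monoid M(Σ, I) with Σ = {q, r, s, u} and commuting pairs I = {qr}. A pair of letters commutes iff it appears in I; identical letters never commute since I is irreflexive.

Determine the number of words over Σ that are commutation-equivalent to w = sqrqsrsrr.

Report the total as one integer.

3

piece 0:s — minimal
piece 1:q rests on {0:s}
piece 2:r rests on {0:s}
piece 3:q rests on {1:q}
piece 4:s rests on {2:r, 3:q}
piece 5:r rests on {4:s}
piece 6:s rests on {5:r}
piece 7:r rests on {6:s}
piece 8:r rests on {7:r}
minimal pieces: {0:s}
ways to finish when only these pieces remain (= sum over removing one remaining piece with nothing left below it):
  1 left: {8}→1
  2 left: {7,8}→1
  3 left: {6,7,8}→1
  4 left: {5,6,7,8}→1
  5 left: {4,5,6,7,8}→1
  6 left: {2,4,5,6,7,8}→1  {3,4,5,6,7,8}→1
  7 left: {1,3,4,5,6,7,8}→1  {2,3,4,5,6,7,8}→2
  placing 0:s first → 3 extensions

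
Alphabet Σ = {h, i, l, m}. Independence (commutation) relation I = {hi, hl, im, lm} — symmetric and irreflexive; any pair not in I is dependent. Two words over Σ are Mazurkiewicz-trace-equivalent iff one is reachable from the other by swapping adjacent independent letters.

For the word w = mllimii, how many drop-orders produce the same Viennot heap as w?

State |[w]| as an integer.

21

drop 0:m onto floor
drop 1:l onto floor
drop 2:l onto {1:l}
drop 3:i onto {2:l}
drop 4:m onto {0:m}
drop 5:i onto {3:i}
drop 6:i onto {5:i}
ground layer = {0:m, 1:l}
drop-orders for the pieces not yet dropped (sum over which currently-grounded one goes next):
  1 to go: {4} 1  {6} 1
  2 to go: {0,4} 1  {4,6} 2  {5,6} 1
  3 to go: {0,4,6} 3  {3,5,6} 1  {4,5,6} 3
  4 to go: {0,4,5,6} 6  {2,3,5,6} 1  {3,4,5,6} 4
  5 to go: {0,3,4,5,6} 10  {1,2,3,5,6} 1  {2,3,4,5,6} 5
  if 0:m drops first: 6 orders
  if 1:l drops first: 15 orders
heap linearizations: 21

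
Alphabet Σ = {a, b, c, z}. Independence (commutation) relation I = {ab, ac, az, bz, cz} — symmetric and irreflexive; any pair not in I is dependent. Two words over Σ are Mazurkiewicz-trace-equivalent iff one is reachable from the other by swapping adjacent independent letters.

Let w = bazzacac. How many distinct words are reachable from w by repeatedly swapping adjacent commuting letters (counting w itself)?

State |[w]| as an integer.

560

#0=b has no predecessor
#1=a has no predecessor
#2=z has no predecessor
#3=z depends on [2:z]
#4=a depends on [1:a]
#5=c depends on [0:b]
#6=a depends on [4:a]
#7=c depends on [5:c]
sources: [0:b, 1:a, 2:z]
N(rest) = Σ N(rest − s) over sources s of rest; N(one piece) = 1:
  size 1 → [3]=1  [6]=1  [7]=1
  size 2 → [2,3]=1  [3,6]=2  [3,7]=2  [4,6]=1  [5,7]=1  [6,7]=2
  size 3 → [0,5,7]=1  [1,4,6]=1  [2,3,6]=3  [2,3,7]=3  [3,4,6]=3  [3,5,7]=3  [3,6,7]=6  [4,6,7]=3  [5,6,7]=3
  size 4 → [0,3,5,7]=4  [0,5,6,7]=4  [1,3,4,6]=4  [1,4,6,7]=4  [2,3,4,6]=6  [2,3,5,7]=6  [2,3,6,7]=12  [3,4,6,7]=12  [3,5,6,7]=12  [4,5,6,7]=6
  size 5 → [0,2,3,5,7]=10  [0,3,5,6,7]=20  [0,4,5,6,7]=10  [1,2,3,4,6]=10  [1,3,4,6,7]=20  [1,4,5,6,7]=10  [2,3,4,6,7]=30  [2,3,5,6,7]=30  [3,4,5,6,7]=30
  size 6 → [0,1,4,5,6,7]=20  [0,2,3,5,6,7]=60  [0,3,4,5,6,7]=60  [1,2,3,4,6,7]=60  [1,3,4,5,6,7]=60  [2,3,4,5,6,7]=90
  first=0(b) contributes 210
  first=1(a) contributes 210
  first=2(z) contributes 140
|[w]| = 560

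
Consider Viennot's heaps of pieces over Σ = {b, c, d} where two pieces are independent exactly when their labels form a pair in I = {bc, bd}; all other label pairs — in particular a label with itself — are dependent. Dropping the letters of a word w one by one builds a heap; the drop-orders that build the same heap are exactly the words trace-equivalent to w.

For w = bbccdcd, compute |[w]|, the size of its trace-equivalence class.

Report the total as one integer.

0(b) covers ∅
1(b) covers 0:b
2(c) covers ∅
3(c) covers 2:c
4(d) covers 3:c
5(c) covers 4:d
6(d) covers 5:c
floor of heap: 0:b, 2:c
completions by unplaced set U, small U first (add the entries for U minus each lowest piece of U):
  |U|=1: {1}:1  {6}:1
  |U|=2: {0,1}:1  {1,6}:2  {5,6}:1
  |U|=3: {0,1,6}:3  {1,5,6}:3  {4,5,6}:1
  |U|=4: {0,1,5,6}:6  {1,4,5,6}:4  {3,4,5,6}:1
  |U|=5: {0,1,4,5,6}:10  {1,3,4,5,6}:5  {2,3,4,5,6}:1
  start at 0(b): 6
  start at 2(c): 15
sum over floor = 21

21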